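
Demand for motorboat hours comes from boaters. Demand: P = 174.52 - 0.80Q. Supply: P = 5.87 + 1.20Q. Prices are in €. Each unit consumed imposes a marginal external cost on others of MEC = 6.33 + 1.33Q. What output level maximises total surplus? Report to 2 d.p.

Q* = 48.74

Social marginal benefit = demand − MEC = 168.19 - 2.13Q.
Set SMB = MC: 168.19 - 2.13Q = 5.87 + 1.20Q → Q* = 48.7447.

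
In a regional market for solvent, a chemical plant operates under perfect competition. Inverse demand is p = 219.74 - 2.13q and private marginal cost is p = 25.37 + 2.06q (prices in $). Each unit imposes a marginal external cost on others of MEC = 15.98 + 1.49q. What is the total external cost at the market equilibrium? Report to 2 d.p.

$2344.49

Market equilibrium (private): 25.37 + 2.06q = 219.74 - 2.13q → q_m = 46.3890.
Total external cost = ∫₀^{q_m} (15.98 + 1.49q) dq = 15.98×46.3890 + ½×1.49×46.3890² = 2344.4910.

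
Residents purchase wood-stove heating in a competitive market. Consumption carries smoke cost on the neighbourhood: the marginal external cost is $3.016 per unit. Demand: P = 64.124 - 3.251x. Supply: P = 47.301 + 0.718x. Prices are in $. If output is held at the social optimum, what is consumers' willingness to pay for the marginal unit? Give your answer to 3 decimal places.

P = $52.815

Social marginal benefit = demand − MEC = 61.108 - 3.251x.
Set SMB = MC: 61.108 - 3.251x = 47.301 + 0.718x → x* = 3.4787.
Consumer price on the demand curve at x*: 64.124 − 3.251×3.4787 = 52.8147.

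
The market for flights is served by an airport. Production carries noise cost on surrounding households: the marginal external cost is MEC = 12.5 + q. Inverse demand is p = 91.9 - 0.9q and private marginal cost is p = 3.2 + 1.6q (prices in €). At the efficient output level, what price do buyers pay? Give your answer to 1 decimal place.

Social marginal cost = private MC + MEC = 15.7 + 2.6q.
Set SMC = demand: 15.7 + 2.6q = 91.9 - 0.9q → q* = 21.7714.
Consumer price on the demand curve at q*: 91.9 − 0.9×21.7714 = 72.3057.

P = €72.3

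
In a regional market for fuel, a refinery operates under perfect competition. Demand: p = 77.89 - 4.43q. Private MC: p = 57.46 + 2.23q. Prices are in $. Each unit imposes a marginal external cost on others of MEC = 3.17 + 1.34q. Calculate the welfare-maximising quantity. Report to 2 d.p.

Social marginal cost = private MC + MEC = 60.63 + 3.57q.
Set SMC = demand: 60.63 + 3.57q = 77.89 - 4.43q → q* = 2.1575.

q* = 2.16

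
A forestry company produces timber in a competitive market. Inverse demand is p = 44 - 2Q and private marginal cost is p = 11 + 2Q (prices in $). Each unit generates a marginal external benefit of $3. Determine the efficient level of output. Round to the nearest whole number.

Q* = 9

Social marginal cost = private MC − MEB = 8 + 2Q.
Set SMC = demand: 8 + 2Q = 44 - 2Q → Q* = 9.0000.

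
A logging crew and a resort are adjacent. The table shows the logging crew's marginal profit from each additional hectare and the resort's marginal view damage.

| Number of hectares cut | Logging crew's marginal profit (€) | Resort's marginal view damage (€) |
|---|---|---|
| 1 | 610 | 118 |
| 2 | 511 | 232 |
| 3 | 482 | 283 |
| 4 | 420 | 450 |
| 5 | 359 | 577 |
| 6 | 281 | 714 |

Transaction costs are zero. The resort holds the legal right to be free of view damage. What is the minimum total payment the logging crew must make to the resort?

€633

Efficient level: marginal profit ≥ marginal view damage through level 3, so k* = 3.
With the resort holding the right, the logging crew must at least compensate total damage at k*: 118 + 232 + 283 = 633.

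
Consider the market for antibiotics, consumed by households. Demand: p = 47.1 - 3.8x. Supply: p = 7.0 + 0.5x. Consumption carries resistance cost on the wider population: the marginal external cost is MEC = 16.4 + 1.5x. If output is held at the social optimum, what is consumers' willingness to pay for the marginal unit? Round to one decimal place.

Social marginal benefit = demand − MEC = 30.7 - 5.3x.
Set SMB = MC: 30.7 - 5.3x = 7.0 + 0.5x → x* = 4.0862.
Consumer price on the demand curve at x*: 47.1 − 3.8×4.0862 = 31.5724.

P = 31.6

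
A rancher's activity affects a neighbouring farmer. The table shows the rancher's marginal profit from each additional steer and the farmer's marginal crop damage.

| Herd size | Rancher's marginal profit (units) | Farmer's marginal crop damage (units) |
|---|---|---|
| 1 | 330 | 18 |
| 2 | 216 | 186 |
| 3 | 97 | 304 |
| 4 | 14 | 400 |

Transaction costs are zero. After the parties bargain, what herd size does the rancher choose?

Bargaining reaches the level where marginal profit last exceeds marginal crop damage.
That holds through level 2 (216 ≥ 186) but not at 3 (97 < 304).

2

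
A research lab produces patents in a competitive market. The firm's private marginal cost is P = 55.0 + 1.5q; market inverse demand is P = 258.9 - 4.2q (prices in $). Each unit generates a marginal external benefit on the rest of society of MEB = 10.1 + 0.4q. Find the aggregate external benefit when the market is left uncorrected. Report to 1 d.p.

Market equilibrium (private): 55.0 + 1.5q = 258.9 - 4.2q → q_m = 35.7719.
Total external benefit = ∫₀^{q_m} (10.1 + 0.4q) dq = 10.1×35.7719 + ½×0.4×35.7719² = 617.2220.

$617.2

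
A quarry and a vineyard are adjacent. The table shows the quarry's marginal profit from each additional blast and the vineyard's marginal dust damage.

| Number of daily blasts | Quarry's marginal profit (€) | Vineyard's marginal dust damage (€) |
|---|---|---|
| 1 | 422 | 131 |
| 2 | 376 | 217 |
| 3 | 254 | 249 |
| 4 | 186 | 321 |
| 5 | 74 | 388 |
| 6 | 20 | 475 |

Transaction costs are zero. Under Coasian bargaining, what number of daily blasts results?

3

Bargaining reaches the level where marginal profit last exceeds marginal dust damage.
That holds through level 3 (254 ≥ 249) but not at 4 (186 < 321).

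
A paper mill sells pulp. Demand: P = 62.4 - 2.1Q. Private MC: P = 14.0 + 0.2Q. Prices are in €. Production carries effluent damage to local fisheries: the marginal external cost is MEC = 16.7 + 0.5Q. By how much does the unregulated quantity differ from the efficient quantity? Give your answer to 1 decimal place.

Market equilibrium (private): 14.0 + 0.2Q = 62.4 - 2.1Q → Q_m = 21.0435.
Social marginal cost = private MC + MEC = 30.7 + 0.7Q.
Set SMC = demand: 30.7 + 0.7Q = 62.4 - 2.1Q → Q* = 11.3214.
Gap = |21.0435 − 11.3214| = 9.7221.

9.7 units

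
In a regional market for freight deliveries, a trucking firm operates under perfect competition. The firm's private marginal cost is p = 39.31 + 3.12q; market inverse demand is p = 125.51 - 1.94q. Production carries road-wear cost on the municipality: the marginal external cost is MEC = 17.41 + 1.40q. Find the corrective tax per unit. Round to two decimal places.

tax = 32.32 per unit

Social marginal cost = private MC + MEC = 56.72 + 4.52q.
Set SMC = demand: 56.72 + 4.52q = 125.51 - 1.94q → q* = 10.6486.
The Pigouvian tax equals MEC at q*: 17.41 + 1.40×10.6486 = 32.3180.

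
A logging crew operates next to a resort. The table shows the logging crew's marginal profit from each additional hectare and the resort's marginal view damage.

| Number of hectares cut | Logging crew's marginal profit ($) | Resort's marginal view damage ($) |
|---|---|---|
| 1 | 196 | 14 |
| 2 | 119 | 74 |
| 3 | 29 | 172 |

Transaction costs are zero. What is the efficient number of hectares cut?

Bargaining reaches the level where marginal profit last exceeds marginal view damage.
That holds through level 2 (119 ≥ 74) but not at 3 (29 < 172).

2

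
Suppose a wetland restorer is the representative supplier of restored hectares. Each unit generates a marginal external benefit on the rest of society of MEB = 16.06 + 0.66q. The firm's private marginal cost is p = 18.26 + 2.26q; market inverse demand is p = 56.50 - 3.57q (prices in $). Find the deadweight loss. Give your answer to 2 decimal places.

DWL = $40.20

Market equilibrium (private): 18.26 + 2.26q = 56.50 - 3.57q → q_m = 6.5592.
Social marginal cost = private MC − MEB = 2.20 + 1.60q.
Set SMC = demand: 2.20 + 1.60q = 56.50 - 3.57q → q* = 10.5029.
Between q* and q_m the wedge demand − SMC runs linearly from 0 to MEB(q_m), so the loss is a triangle.
DWL = ½ × 3.9437 × 20.3891 = 40.2042.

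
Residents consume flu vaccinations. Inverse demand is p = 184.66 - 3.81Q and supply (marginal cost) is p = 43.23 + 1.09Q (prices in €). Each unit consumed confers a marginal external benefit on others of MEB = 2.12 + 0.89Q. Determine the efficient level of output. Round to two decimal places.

Q* = 35.80

Social marginal benefit = demand + MEB = 186.78 - 2.92Q.
Set SMB = MC: 186.78 - 2.92Q = 43.23 + 1.09Q → Q* = 35.7980.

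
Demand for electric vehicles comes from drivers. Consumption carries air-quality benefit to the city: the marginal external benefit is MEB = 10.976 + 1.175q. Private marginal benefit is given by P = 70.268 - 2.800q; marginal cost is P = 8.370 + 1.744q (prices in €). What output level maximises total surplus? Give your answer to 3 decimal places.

Social marginal benefit = demand + MEB = 81.244 - 1.625q.
Set SMB = MC: 81.244 - 1.625q = 8.370 + 1.744q → q* = 21.6308.

q* = 21.631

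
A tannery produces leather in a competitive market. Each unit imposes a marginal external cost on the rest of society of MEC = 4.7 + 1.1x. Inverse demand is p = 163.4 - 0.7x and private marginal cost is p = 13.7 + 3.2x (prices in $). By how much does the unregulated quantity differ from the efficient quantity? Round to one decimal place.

Market equilibrium (private): 13.7 + 3.2x = 163.4 - 0.7x → x_m = 38.3846.
Social marginal cost = private MC + MEC = 18.4 + 4.3x.
Set SMC = demand: 18.4 + 4.3x = 163.4 - 0.7x → x* = 29.0000.
Gap = |38.3846 − 29.0000| = 9.3846.

9.4 units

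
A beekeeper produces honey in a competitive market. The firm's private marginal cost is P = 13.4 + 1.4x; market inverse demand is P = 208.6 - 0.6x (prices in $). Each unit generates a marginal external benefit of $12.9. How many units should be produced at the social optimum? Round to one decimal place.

x* = 104.1

Social marginal cost = private MC − MEB = 0.5 + 1.4x.
Set SMC = demand: 0.5 + 1.4x = 208.6 - 0.6x → x* = 104.0500.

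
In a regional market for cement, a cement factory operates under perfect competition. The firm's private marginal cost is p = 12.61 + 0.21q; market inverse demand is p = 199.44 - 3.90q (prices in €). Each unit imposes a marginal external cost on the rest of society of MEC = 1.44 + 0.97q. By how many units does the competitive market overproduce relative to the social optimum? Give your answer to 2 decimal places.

Market equilibrium (private): 12.61 + 0.21q = 199.44 - 3.90q → q_m = 45.4574.
Social marginal cost = private MC + MEC = 14.05 + 1.18q.
Set SMC = demand: 14.05 + 1.18q = 199.44 - 3.90q → q* = 36.4941.
Gap = |45.4574 − 36.4941| = 8.9633.

8.96 units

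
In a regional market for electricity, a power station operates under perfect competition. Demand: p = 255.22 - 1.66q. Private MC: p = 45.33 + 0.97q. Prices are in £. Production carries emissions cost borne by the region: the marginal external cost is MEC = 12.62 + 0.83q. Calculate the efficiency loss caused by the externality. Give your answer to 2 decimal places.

DWL = £898.66

Market equilibrium (private): 45.33 + 0.97q = 255.22 - 1.66q → q_m = 79.8061.
Social marginal cost = private MC + MEC = 57.95 + 1.80q.
Set SMC = demand: 57.95 + 1.80q = 255.22 - 1.66q → q* = 57.0145.
Height of the DWL triangle at q_m is SMC(q_m) − demand(q_m) = MEC(q_m) = 78.8590.
DWL = ½ × 22.7916 × 78.8590 = 898.6614.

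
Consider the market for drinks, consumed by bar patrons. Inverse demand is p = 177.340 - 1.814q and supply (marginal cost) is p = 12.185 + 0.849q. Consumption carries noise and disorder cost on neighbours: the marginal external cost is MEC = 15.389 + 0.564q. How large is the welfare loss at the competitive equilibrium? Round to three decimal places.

DWL = 393.070

Market equilibrium (private): 12.185 + 0.849q = 177.340 - 1.814q → q_m = 62.0184.
Social marginal benefit = demand − MEC = 161.951 - 2.378q.
Set SMB = MC: 161.951 - 2.378q = 12.185 + 0.849q → q* = 46.4103.
Between q* and q_m the wedge MC − SMB runs linearly from 0 to MEC(q_m), so the loss is a triangle.
DWL = ½ × 15.6081 × 50.3674 = 393.0697.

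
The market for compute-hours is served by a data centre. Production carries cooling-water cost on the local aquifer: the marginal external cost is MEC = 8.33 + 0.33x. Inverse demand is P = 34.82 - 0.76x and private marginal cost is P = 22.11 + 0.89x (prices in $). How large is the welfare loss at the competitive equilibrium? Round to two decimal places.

DWL = $29.85

Market equilibrium (private): 22.11 + 0.89x = 34.82 - 0.76x → x_m = 7.7030.
Social marginal cost = private MC + MEC = 30.44 + 1.22x.
Set SMC = demand: 30.44 + 1.22x = 34.82 - 0.76x → x* = 2.2121.
The loss is the area between SMC and demand from x* to x_m; with linear curves that's a triangle of height MEC(x_m).
DWL = ½ × 5.4909 × 10.8720 = 29.8485.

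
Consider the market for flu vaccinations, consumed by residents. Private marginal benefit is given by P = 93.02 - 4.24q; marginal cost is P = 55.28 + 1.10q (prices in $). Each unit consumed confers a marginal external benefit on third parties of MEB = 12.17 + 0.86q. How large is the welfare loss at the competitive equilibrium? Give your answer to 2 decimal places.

Market equilibrium (private): 55.28 + 1.10q = 93.02 - 4.24q → q_m = 7.0674.
Social marginal benefit = demand + MEB = 105.19 - 3.38q.
Set SMB = MC: 105.19 - 3.38q = 55.28 + 1.10q → q* = 11.1406.
Between q* and q_m the wedge SMB − MC runs linearly from 0 to MEB(q_m), so the loss is a triangle.
DWL = ½ × 4.0732 × 18.2480 = 37.1639.

DWL = $37.16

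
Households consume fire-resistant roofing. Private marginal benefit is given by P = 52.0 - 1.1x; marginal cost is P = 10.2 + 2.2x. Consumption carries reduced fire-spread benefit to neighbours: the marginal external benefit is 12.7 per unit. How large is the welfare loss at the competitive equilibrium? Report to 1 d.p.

Market equilibrium (private): 10.2 + 2.2x = 52.0 - 1.1x → x_m = 12.6667.
Social marginal benefit = demand + MEB = 64.7 - 1.1x.
Set SMB = MC: 64.7 - 1.1x = 10.2 + 2.2x → x* = 16.5152.
Height of the DWL triangle at x_m is SMB(x_m) − MC(x_m) = MEB(x_m) = 12.7000.
DWL = ½ × 3.8485 × 12.7000 = 24.4380.

DWL = 24.4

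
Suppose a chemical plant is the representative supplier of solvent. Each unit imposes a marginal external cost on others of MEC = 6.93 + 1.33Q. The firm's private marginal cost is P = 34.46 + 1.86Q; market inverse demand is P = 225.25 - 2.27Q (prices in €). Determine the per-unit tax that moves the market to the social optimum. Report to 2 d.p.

Social marginal cost = private MC + MEC = 41.39 + 3.19Q.
Set SMC = demand: 41.39 + 3.19Q = 225.25 - 2.27Q → Q* = 33.6740.
The Pigouvian tax equals MEC at Q*: 6.93 + 1.33×33.6740 = 51.7164.

tax = €51.72 per unit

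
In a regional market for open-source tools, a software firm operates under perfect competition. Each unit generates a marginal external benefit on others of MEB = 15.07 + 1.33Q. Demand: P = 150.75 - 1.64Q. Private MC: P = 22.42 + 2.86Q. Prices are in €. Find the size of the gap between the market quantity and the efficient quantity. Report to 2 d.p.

Market equilibrium (private): 22.42 + 2.86Q = 150.75 - 1.64Q → Q_m = 28.5178.
Social marginal cost = private MC − MEB = 7.35 + 1.53Q.
Set SMC = demand: 7.35 + 1.53Q = 150.75 - 1.64Q → Q* = 45.2366.
Gap = |28.5178 − 45.2366| = 16.7188.

16.72 units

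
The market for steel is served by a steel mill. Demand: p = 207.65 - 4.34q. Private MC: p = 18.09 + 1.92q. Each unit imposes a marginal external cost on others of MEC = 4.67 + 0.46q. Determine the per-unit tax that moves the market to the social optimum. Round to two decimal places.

tax = 17.33 per unit

Social marginal cost = private MC + MEC = 22.76 + 2.38q.
Set SMC = demand: 22.76 + 2.38q = 207.65 - 4.34q → q* = 27.5134.
The Pigouvian tax equals MEC at q*: 4.67 + 0.46×27.5134 = 17.3262.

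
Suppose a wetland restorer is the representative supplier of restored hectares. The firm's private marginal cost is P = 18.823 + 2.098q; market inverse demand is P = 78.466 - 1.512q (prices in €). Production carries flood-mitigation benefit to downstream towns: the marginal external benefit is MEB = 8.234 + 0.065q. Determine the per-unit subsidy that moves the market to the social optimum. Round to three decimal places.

Social marginal cost = private MC − MEB = 10.589 + 2.033q.
Set SMC = demand: 10.589 + 2.033q = 78.466 - 1.512q → q* = 19.1472.
The Pigouvian subsidy equals MEB at q*: 8.234 + 0.065×19.1472 = 9.4786.

subsidy = €9.479 per unit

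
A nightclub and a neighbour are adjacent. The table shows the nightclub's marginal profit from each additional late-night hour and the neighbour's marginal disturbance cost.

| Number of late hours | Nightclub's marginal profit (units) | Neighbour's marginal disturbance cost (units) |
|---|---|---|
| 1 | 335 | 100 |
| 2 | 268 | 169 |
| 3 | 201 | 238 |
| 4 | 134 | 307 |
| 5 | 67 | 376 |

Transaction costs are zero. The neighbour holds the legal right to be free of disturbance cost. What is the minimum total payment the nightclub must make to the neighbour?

269

Efficient level: marginal profit ≥ marginal disturbance cost through level 2, so k* = 2.
With the neighbour holding the right, the nightclub must at least compensate total damage at k*: 100 + 169 = 269.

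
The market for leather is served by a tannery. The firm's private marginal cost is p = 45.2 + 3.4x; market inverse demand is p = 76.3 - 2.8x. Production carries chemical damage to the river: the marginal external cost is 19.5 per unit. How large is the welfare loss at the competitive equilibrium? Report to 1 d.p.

Market equilibrium (private): 45.2 + 3.4x = 76.3 - 2.8x → x_m = 5.0161.
Social marginal cost = private MC + MEC = 64.7 + 3.4x.
Set SMC = demand: 64.7 + 3.4x = 76.3 - 2.8x → x* = 1.8710.
Height of the DWL triangle at x_m is SMC(x_m) − demand(x_m) = MEC(x_m) = 19.5000.
DWL = ½ × 3.1451 × 19.5000 = 30.6647.

DWL = 30.7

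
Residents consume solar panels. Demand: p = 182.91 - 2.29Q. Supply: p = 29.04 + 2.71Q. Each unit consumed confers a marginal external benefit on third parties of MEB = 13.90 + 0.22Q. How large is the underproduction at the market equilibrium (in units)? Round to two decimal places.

4.32 units

Market equilibrium (private): 29.04 + 2.71Q = 182.91 - 2.29Q → Q_m = 30.7740.
Social marginal benefit = demand + MEB = 196.81 - 2.07Q.
Set SMB = MC: 196.81 - 2.07Q = 29.04 + 2.71Q → Q* = 35.0983.
Gap = |30.7740 − 35.0983| = 4.3243.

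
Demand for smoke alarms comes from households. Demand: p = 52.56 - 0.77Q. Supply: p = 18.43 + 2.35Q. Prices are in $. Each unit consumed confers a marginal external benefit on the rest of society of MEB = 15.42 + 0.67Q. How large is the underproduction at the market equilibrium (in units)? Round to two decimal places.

9.29 units

Market equilibrium (private): 18.43 + 2.35Q = 52.56 - 0.77Q → Q_m = 10.9391.
Social marginal benefit = demand + MEB = 67.98 - 0.10Q.
Set SMB = MC: 67.98 - 0.10Q = 18.43 + 2.35Q → Q* = 20.2245.
Gap = |10.9391 − 20.2245| = 9.2854.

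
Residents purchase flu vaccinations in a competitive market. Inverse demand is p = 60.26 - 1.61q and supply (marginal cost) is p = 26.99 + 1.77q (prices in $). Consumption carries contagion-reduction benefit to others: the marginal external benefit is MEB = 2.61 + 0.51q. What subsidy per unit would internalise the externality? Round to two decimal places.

subsidy = $8.99 per unit

Social marginal benefit = demand + MEB = 62.87 - 1.10q.
Set SMB = MC: 62.87 - 1.10q = 26.99 + 1.77q → q* = 12.5017.
The Pigouvian subsidy equals MEB at q*: 2.61 + 0.51×12.5017 = 8.9859.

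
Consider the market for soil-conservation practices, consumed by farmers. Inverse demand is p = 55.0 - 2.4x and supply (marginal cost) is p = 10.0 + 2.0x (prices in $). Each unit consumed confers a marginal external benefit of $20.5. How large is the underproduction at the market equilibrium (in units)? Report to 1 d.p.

4.7 units

Market equilibrium (private): 10.0 + 2.0x = 55.0 - 2.4x → x_m = 10.2273.
Social marginal benefit = demand + MEB = 75.5 - 2.4x.
Set SMB = MC: 75.5 - 2.4x = 10.0 + 2.0x → x* = 14.8864.
Gap = |10.2273 − 14.8864| = 4.6591.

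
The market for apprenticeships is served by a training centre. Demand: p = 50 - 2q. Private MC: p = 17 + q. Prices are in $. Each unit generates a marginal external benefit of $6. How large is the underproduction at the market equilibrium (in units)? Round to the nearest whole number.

2 units

Market equilibrium (private): 17 + q = 50 - 2q → q_m = 11.0000.
Social marginal cost = private MC − MEB = 11 + q.
Set SMC = demand: 11 + q = 50 - 2q → q* = 13.0000.
Gap = |11.0000 − 13.0000| = 2.0000.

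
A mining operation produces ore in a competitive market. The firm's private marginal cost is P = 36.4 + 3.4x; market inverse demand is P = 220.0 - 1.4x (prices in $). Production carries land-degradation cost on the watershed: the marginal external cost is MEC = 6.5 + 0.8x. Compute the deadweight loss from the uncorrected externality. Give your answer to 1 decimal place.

Market equilibrium (private): 36.4 + 3.4x = 220.0 - 1.4x → x_m = 38.2500.
Social marginal cost = private MC + MEC = 42.9 + 4.2x.
Set SMC = demand: 42.9 + 4.2x = 220.0 - 1.4x → x* = 31.6250.
Between x* and x_m the wedge SMC − demand runs linearly from 0 to MEC(x_m), so the loss is a triangle.
DWL = ½ × 6.6250 × 37.1000 = 122.8938.

DWL = $122.9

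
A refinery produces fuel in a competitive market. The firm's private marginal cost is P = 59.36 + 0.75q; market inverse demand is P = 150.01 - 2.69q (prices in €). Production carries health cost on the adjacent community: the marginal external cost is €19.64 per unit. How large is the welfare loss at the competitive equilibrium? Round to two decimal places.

Market equilibrium (private): 59.36 + 0.75q = 150.01 - 2.69q → q_m = 26.3517.
Social marginal cost = private MC + MEC = 79.00 + 0.75q.
Set SMC = demand: 79.00 + 0.75q = 150.01 - 2.69q → q* = 20.6424.
The welfare-loss triangle has base |q_m − q*| and height MEC(q_m) (the vertical gap between SMC and demand is zero at q* and MEC at q_m).
DWL = ½ × 5.7093 × 19.6400 = 56.0653.

DWL = €56.07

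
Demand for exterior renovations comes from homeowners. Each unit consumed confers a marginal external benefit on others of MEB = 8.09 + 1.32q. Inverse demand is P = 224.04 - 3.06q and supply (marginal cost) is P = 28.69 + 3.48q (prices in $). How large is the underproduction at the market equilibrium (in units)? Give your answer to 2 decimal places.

Market equilibrium (private): 28.69 + 3.48q = 224.04 - 3.06q → q_m = 29.8700.
Social marginal benefit = demand + MEB = 232.13 - 1.74q.
Set SMB = MC: 232.13 - 1.74q = 28.69 + 3.48q → q* = 38.9732.
Gap = |29.8700 − 38.9732| = 9.1032.

9.10 units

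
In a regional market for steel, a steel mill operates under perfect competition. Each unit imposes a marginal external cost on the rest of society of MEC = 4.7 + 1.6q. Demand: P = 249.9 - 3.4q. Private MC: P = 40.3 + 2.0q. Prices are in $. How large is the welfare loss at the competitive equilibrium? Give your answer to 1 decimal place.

Market equilibrium (private): 40.3 + 2.0q = 249.9 - 3.4q → q_m = 38.8148.
Social marginal cost = private MC + MEC = 45.0 + 3.6q.
Set SMC = demand: 45.0 + 3.6q = 249.9 - 3.4q → q* = 29.2714.
Height of the DWL triangle at q_m is SMC(q_m) − demand(q_m) = MEC(q_m) = 66.8037.
DWL = ½ × 9.5434 × 66.8037 = 318.7672.

DWL = $318.8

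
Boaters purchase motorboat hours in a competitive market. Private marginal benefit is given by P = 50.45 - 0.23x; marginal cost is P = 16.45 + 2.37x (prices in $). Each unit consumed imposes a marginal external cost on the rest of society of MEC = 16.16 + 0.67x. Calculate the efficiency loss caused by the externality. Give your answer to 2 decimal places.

DWL = $94.97

Market equilibrium (private): 16.45 + 2.37x = 50.45 - 0.23x → x_m = 13.0769.
Social marginal benefit = demand − MEC = 34.29 - 0.90x.
Set SMB = MC: 34.29 - 0.90x = 16.45 + 2.37x → x* = 5.4557.
Height of the DWL triangle at x_m is MC(x_m) − SMB(x_m) = MEC(x_m) = 24.9215.
DWL = ½ × 7.6212 × 24.9215 = 94.9659.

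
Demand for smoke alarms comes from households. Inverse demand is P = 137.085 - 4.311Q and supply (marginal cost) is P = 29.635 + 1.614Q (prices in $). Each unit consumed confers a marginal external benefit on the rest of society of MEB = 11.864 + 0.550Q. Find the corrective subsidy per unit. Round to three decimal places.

subsidy = $24.073 per unit

Social marginal benefit = demand + MEB = 148.949 - 3.761Q.
Set SMB = MC: 148.949 - 3.761Q = 29.635 + 1.614Q → Q* = 22.1980.
The Pigouvian subsidy equals MEB at Q*: 11.864 + 0.550×22.1980 = 24.0729.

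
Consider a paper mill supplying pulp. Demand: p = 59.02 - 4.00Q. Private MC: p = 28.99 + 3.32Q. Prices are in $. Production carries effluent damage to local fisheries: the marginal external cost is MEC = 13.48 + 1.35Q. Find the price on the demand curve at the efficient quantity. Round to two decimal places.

P = $51.38

Social marginal cost = private MC + MEC = 42.47 + 4.67Q.
Set SMC = demand: 42.47 + 4.67Q = 59.02 - 4.00Q → Q* = 1.9089.
Consumer price on the demand curve at Q*: 59.02 − 4.00×1.9089 = 51.3844.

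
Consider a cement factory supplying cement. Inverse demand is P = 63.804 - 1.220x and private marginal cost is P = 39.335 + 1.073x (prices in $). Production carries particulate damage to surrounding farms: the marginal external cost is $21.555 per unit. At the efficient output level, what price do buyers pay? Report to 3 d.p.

Social marginal cost = private MC + MEC = 60.890 + 1.073x.
Set SMC = demand: 60.890 + 1.073x = 63.804 - 1.220x → x* = 1.2708.
Consumer price on the demand curve at x*: 63.804 − 1.220×1.2708 = 62.2536.

P = $62.254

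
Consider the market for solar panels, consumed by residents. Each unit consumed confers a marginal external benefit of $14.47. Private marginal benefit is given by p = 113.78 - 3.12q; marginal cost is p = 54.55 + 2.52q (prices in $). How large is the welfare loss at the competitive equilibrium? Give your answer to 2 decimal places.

Market equilibrium (private): 54.55 + 2.52q = 113.78 - 3.12q → q_m = 10.5018.
Social marginal benefit = demand + MEB = 128.25 - 3.12q.
Set SMB = MC: 128.25 - 3.12q = 54.55 + 2.52q → q* = 13.0674.
Between q* and q_m the wedge SMB − MC runs linearly from 0 to MEB(q_m), so the loss is a triangle.
DWL = ½ × 2.5656 × 14.4700 = 18.5621.

DWL = $18.56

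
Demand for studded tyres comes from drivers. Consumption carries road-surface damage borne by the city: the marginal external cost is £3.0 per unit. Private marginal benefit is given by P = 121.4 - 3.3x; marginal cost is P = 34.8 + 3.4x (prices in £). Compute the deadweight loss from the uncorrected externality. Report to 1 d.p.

Market equilibrium (private): 34.8 + 3.4x = 121.4 - 3.3x → x_m = 12.9254.
Social marginal benefit = demand − MEC = 118.4 - 3.3x.
Set SMB = MC: 118.4 - 3.3x = 34.8 + 3.4x → x* = 12.4776.
The loss is the area between SMB and MC from x* to x_m; with linear curves that's a triangle of height MEC(x_m).
DWL = ½ × 0.4478 × 3.0000 = 0.6717.

DWL = £0.7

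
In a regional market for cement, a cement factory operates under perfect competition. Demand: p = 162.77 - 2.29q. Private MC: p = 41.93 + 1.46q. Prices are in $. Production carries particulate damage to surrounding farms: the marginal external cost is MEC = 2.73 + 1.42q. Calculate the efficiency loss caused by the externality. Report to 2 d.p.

DWL = $227.38

Market equilibrium (private): 41.93 + 1.46q = 162.77 - 2.29q → q_m = 32.2240.
Social marginal cost = private MC + MEC = 44.66 + 2.88q.
Set SMC = demand: 44.66 + 2.88q = 162.77 - 2.29q → q* = 22.8453.
Between q* and q_m the wedge SMC − demand runs linearly from 0 to MEC(q_m), so the loss is a triangle.
DWL = ½ × 9.3787 × 48.4881 = 227.3777.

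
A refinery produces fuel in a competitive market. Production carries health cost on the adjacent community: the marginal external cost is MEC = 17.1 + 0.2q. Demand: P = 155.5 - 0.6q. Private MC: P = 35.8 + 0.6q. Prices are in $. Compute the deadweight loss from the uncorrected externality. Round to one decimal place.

DWL = $490.3

Market equilibrium (private): 35.8 + 0.6q = 155.5 - 0.6q → q_m = 99.7500.
Social marginal cost = private MC + MEC = 52.9 + 0.8q.
Set SMC = demand: 52.9 + 0.8q = 155.5 - 0.6q → q* = 73.2857.
Height of the DWL triangle at q_m is SMC(q_m) − demand(q_m) = MEC(q_m) = 37.0500.
DWL = ½ × 26.4643 × 37.0500 = 490.2512.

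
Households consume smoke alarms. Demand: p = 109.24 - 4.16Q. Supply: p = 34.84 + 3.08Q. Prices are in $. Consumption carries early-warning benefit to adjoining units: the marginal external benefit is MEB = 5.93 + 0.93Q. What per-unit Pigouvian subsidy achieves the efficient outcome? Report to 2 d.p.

Social marginal benefit = demand + MEB = 115.17 - 3.23Q.
Set SMB = MC: 115.17 - 3.23Q = 34.84 + 3.08Q → Q* = 12.7306.
The Pigouvian subsidy equals MEB at Q*: 5.93 + 0.93×12.7306 = 17.7695.

subsidy = $17.77 per unit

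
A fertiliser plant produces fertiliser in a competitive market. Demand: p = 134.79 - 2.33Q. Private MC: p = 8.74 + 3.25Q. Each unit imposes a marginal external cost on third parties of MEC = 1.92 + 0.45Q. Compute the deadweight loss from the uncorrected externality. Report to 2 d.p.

DWL = 12.11

Market equilibrium (private): 8.74 + 3.25Q = 134.79 - 2.33Q → Q_m = 22.5896.
Social marginal cost = private MC + MEC = 10.66 + 3.70Q.
Set SMC = demand: 10.66 + 3.70Q = 134.79 - 2.33Q → Q* = 20.5854.
Height of the DWL triangle at Q_m is SMC(Q_m) − demand(Q_m) = MEC(Q_m) = 12.0853.
DWL = ½ × 2.0042 × 12.0853 = 12.1107.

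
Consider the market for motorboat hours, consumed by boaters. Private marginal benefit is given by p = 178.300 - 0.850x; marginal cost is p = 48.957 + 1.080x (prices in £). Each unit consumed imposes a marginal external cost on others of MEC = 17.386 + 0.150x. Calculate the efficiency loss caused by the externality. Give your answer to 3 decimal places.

Market equilibrium (private): 48.957 + 1.080x = 178.300 - 0.850x → x_m = 67.0171.
Social marginal benefit = demand − MEC = 160.914 - x.
Set SMB = MC: 160.914 - x = 48.957 + 1.080x → x* = 53.8255.
The welfare-loss triangle has base |x_m − x*| and height MEC(x_m) (the vertical gap between SMB and MC is zero at x* and MEC at x_m).
DWL = ½ × 13.1916 × 27.4386 = 180.9795.

DWL = £180.980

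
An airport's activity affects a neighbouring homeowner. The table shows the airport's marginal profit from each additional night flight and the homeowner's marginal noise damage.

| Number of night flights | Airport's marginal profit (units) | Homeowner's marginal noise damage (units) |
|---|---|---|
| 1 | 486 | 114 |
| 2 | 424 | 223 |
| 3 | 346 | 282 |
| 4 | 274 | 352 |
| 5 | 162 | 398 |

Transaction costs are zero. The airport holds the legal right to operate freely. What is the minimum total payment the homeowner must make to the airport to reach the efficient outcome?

436

Left alone the airport would choose level 5 (marginal profit stays positive).
Efficient level: k* = 3 (marginal profit ≥ marginal noise damage through 3).
The homeowner must at least cover the airport's forgone profit from cutting 5→3: 274 + 162 = 436.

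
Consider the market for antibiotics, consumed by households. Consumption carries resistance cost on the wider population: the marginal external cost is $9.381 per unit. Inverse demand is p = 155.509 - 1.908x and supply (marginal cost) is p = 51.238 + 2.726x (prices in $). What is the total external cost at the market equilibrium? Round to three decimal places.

Market equilibrium (private): 51.238 + 2.726x = 155.509 - 1.908x → x_m = 22.5013.
Total external cost = MEC × x_m = 9.381 × 22.5013 = 211.0847.

$211.085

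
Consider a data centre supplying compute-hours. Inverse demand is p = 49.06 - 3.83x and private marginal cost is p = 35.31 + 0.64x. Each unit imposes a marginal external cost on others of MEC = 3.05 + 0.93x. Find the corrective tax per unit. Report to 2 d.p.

Social marginal cost = private MC + MEC = 38.36 + 1.57x.
Set SMC = demand: 38.36 + 1.57x = 49.06 - 3.83x → x* = 1.9815.
The Pigouvian tax equals MEC at x*: 3.05 + 0.93×1.9815 = 4.8928.

tax = 4.89 per unit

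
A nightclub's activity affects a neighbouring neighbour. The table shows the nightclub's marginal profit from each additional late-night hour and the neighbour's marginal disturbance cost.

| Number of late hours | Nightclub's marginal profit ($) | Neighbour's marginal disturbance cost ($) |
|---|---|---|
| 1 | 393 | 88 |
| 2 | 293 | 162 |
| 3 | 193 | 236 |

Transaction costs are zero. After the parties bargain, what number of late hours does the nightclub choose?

2

Bargaining reaches the level where marginal profit last exceeds marginal disturbance cost.
That holds through level 2 (293 ≥ 162) but not at 3 (193 < 236).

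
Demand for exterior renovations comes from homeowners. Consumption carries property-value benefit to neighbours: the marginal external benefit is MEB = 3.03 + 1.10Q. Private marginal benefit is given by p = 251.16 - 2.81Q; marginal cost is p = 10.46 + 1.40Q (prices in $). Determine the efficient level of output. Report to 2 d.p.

Q* = 78.37

Social marginal benefit = demand + MEB = 254.19 - 1.71Q.
Set SMB = MC: 254.19 - 1.71Q = 10.46 + 1.40Q → Q* = 78.3698.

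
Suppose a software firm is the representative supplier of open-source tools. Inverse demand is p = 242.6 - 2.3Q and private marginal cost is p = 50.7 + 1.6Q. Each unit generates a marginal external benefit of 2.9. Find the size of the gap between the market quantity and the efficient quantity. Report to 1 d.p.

Market equilibrium (private): 50.7 + 1.6Q = 242.6 - 2.3Q → Q_m = 49.2051.
Social marginal cost = private MC − MEB = 47.8 + 1.6Q.
Set SMC = demand: 47.8 + 1.6Q = 242.6 - 2.3Q → Q* = 49.9487.
Gap = |49.2051 − 49.9487| = 0.7436.

0.7 units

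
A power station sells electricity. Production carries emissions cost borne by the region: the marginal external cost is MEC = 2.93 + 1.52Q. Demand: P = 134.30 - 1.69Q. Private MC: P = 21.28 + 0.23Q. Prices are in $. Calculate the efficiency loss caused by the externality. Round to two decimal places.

DWL = $1241.07

Market equilibrium (private): 21.28 + 0.23Q = 134.30 - 1.69Q → Q_m = 58.8646.
Social marginal cost = private MC + MEC = 24.21 + 1.75Q.
Set SMC = demand: 24.21 + 1.75Q = 134.30 - 1.69Q → Q* = 32.0029.
Height of the DWL triangle at Q_m is SMC(Q_m) − demand(Q_m) = MEC(Q_m) = 92.4042.
DWL = ½ × 26.8617 × 92.4042 = 1241.0669.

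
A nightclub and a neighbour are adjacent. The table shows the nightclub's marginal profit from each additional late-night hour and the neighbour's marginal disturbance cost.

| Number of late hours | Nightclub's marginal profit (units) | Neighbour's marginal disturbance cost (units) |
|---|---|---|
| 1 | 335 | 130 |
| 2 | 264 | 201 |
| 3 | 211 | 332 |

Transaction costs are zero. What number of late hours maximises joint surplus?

Bargaining reaches the level where marginal profit last exceeds marginal disturbance cost.
That holds through level 2 (264 ≥ 201) but not at 3 (211 < 332).

2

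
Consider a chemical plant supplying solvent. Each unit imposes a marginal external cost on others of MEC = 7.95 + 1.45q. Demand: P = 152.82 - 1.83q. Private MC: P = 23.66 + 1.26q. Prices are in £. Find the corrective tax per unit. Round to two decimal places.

Social marginal cost = private MC + MEC = 31.61 + 2.71q.
Set SMC = demand: 31.61 + 2.71q = 152.82 - 1.83q → q* = 26.6982.
The Pigouvian tax equals MEC at q*: 7.95 + 1.45×26.6982 = 46.6624.

tax = £46.66 per unit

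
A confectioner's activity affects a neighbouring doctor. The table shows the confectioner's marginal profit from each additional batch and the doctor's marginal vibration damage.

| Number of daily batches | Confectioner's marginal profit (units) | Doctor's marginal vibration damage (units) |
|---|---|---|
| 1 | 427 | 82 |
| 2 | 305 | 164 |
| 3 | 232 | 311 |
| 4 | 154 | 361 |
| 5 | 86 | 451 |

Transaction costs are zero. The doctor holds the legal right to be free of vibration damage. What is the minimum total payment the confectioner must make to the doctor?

Efficient level: marginal profit ≥ marginal vibration damage through level 2, so k* = 2.
With the doctor holding the right, the confectioner must at least compensate total damage at k*: 82 + 164 = 246.

246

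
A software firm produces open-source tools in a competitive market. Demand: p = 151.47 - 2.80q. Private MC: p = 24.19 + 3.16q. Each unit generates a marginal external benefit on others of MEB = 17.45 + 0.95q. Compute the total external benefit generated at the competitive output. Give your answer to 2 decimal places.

Market equilibrium (private): 24.19 + 3.16q = 151.47 - 2.80q → q_m = 21.3557.
Total external benefit = ∫₀^{q_m} (17.45 + 0.95q) dq = 17.45×21.3557 + ½×0.95×21.3557² = 589.2883.

589.29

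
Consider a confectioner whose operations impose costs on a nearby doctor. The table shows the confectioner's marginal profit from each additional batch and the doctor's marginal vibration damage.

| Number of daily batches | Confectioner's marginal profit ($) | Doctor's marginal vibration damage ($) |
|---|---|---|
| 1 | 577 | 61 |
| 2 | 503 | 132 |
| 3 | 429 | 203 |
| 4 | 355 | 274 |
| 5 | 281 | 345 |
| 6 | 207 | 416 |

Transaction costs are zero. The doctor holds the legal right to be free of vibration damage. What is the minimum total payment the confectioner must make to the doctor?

$670

Efficient level: marginal profit ≥ marginal vibration damage through level 4, so k* = 4.
With the doctor holding the right, the confectioner must at least compensate total damage at k*: 61 + 132 + 203 + 274 = 670.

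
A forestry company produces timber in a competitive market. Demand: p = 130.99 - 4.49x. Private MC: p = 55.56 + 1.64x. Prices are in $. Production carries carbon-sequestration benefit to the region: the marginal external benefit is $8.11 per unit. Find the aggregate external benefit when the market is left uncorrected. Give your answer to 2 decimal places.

Market equilibrium (private): 55.56 + 1.64x = 130.99 - 4.49x → x_m = 12.3051.
Total external benefit = MEB × x_m = 8.11 × 12.3051 = 99.7944.

$99.79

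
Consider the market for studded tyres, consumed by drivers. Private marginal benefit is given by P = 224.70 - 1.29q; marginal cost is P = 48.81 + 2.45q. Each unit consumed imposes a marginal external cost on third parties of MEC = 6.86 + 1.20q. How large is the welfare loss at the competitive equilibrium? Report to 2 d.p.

Market equilibrium (private): 48.81 + 2.45q = 224.70 - 1.29q → q_m = 47.0294.
Social marginal benefit = demand − MEC = 217.84 - 2.49q.
Set SMB = MC: 217.84 - 2.49q = 48.81 + 2.45q → q* = 34.2166.
Between q* and q_m the wedge MC − SMB runs linearly from 0 to MEC(q_m), so the loss is a triangle.
DWL = ½ × 12.8128 × 63.2953 = 405.4950.

DWL = 405.50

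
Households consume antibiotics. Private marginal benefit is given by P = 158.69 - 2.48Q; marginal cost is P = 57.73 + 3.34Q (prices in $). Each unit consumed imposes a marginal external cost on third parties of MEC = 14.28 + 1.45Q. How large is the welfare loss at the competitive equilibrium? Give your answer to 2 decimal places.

Market equilibrium (private): 57.73 + 3.34Q = 158.69 - 2.48Q → Q_m = 17.3471.
Social marginal benefit = demand − MEC = 144.41 - 3.93Q.
Set SMB = MC: 144.41 - 3.93Q = 57.73 + 3.34Q → Q* = 11.9230.
Height of the DWL triangle at Q_m is MC(Q_m) − SMB(Q_m) = MEC(Q_m) = 39.4333.
DWL = ½ × 5.4241 × 39.4333 = 106.9451.

DWL = $106.95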